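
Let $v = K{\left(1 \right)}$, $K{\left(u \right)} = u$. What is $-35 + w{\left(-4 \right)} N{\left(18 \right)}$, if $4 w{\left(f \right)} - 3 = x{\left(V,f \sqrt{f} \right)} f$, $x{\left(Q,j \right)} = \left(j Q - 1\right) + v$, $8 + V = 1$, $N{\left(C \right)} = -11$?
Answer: $- \frac{173}{4} + 616 i \approx -43.25 + 616.0 i$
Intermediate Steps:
$V = -7$ ($V = -8 + 1 = -7$)
$v = 1$
$x{\left(Q,j \right)} = Q j$ ($x{\left(Q,j \right)} = \left(j Q - 1\right) + 1 = \left(Q j - 1\right) + 1 = \left(-1 + Q j\right) + 1 = Q j$)
$w{\left(f \right)} = \frac{3}{4} - \frac{7 f^{\frac{5}{2}}}{4}$ ($w{\left(f \right)} = \frac{3}{4} + \frac{- 7 f \sqrt{f} f}{4} = \frac{3}{4} + \frac{- 7 f^{\frac{3}{2}} f}{4} = \frac{3}{4} + \frac{\left(-7\right) f^{\frac{5}{2}}}{4} = \frac{3}{4} - \frac{7 f^{\frac{5}{2}}}{4}$)
$-35 + w{\left(-4 \right)} N{\left(18 \right)} = -35 + \left(\frac{3}{4} - \frac{7 \left(-4\right)^{\frac{5}{2}}}{4}\right) \left(-11\right) = -35 + \left(\frac{3}{4} - \frac{7 \cdot 32 i}{4}\right) \left(-11\right) = -35 + \left(\frac{3}{4} - 56 i\right) \left(-11\right) = -35 - \left(\frac{33}{4} - 616 i\right) = - \frac{173}{4} + 616 i$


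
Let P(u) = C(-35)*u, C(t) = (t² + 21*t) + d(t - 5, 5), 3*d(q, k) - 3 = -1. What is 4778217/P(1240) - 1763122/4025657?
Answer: 54488196816547/7347951208960 ≈ 7.4154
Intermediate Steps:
d(q, k) = ⅔ (d(q, k) = 1 + (⅓)*(-1) = 1 - ⅓ = ⅔)
C(t) = ⅔ + t² + 21*t (C(t) = (t² + 21*t) + ⅔ = ⅔ + t² + 21*t)
P(u) = 1472*u/3 (P(u) = (⅔ + (-35)² + 21*(-35))*u = (⅔ + 1225 - 735)*u = 1472*u/3)
4778217/P(1240) - 1763122/4025657 = 4778217/(((1472/3)*1240)) - 1763122/4025657 = 4778217/(1825280/3) - 1763122*1/4025657 = 4778217*(3/1825280) - 1763122/4025657 = 14334651/1825280 - 1763122/4025657 = 54488196816547/7347951208960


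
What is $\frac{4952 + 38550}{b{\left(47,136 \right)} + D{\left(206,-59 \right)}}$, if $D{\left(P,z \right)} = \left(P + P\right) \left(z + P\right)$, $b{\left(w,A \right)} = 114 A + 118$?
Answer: $\frac{21751}{38093} \approx 0.571$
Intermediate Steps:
$b{\left(w,A \right)} = 118 + 114 A$
$D{\left(P,z \right)} = 2 P \left(P + z\right)$
$\frac{4952 + 38550}{b{\left(47,136 \right)} + D{\left(206,-59 \right)}} = \frac{4952 + 38550}{\left(118 + 114 \cdot 136\right) + 2 \cdot 206 \left(206 - 59\right)} = \frac{43502}{\left(118 + 15504\right) + 2 \cdot 206 \cdot 147} = \frac{43502}{15622 + 60564} = \frac{43502}{76186} = 43502 \cdot \frac{1}{76186} = \frac{21751}{38093}$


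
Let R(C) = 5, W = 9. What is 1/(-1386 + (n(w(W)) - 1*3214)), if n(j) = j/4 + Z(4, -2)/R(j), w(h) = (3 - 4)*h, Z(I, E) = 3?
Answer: -20/92033 ≈ -0.00021731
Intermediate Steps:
w(h) = -h
n(j) = ⅗ + j/4 (n(j) = j/4 + 3/5 = j*(¼) + 3*(⅕) = j/4 + ⅗ = ⅗ + j/4)
1/(-1386 + (n(w(W)) - 1*3214)) = 1/(-1386 + ((⅗ + (-1*9)/4) - 1*3214)) = 1/(-1386 + ((⅗ + (¼)*(-9)) - 3214)) = 1/(-1386 + ((⅗ - 9/4) - 3214)) = 1/(-1386 + (-33/20 - 3214)) = 1/(-1386 - 64313/20) = 1/(-92033/20) = -20/92033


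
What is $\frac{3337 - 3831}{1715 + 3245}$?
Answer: $- \frac{247}{2480} \approx -0.099597$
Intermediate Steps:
$\frac{3337 - 3831}{1715 + 3245} = - \frac{494}{4960} = \left(-494\right) \frac{1}{4960} = - \frac{247}{2480}$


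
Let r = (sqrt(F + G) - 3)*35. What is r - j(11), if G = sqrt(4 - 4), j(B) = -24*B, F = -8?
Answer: 159 + 70*I*sqrt(2) ≈ 159.0 + 98.995*I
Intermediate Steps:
G = 0 (G = sqrt(0) = 0)
r = -105 + 70*I*sqrt(2) (r = (sqrt(-8 + 0) - 3)*35 = (sqrt(-8) - 3)*35 = (2*I*sqrt(2) - 3)*35 = (-3 + 2*I*sqrt(2))*35 = -105 + 70*I*sqrt(2) ≈ -105.0 + 98.995*I)
r - j(11) = (-105 + 70*I*sqrt(2)) - (-24)*11 = (-105 + 70*I*sqrt(2)) - 1*(-264) = (-105 + 70*I*sqrt(2)) + 264 = 159 + 70*I*sqrt(2)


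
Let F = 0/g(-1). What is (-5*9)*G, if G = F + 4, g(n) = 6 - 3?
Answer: -180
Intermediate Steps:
g(n) = 3
F = 0 (F = 0/3 = 0*(⅓) = 0)
G = 4 (G = 0 + 4 = 4)
(-5*9)*G = -5*9*4 = -45*4 = -180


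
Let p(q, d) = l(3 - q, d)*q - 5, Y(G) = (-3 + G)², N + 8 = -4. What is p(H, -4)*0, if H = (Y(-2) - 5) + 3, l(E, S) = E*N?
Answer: 0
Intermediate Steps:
N = -12 (N = -8 - 4 = -12)
l(E, S) = -12*E (l(E, S) = E*(-12) = -12*E)
H = 23 (H = ((-3 - 2)² - 5) + 3 = ((-5)² - 5) + 3 = (25 - 5) + 3 = 20 + 3 = 23)
p(q, d) = -5 + q*(-36 + 12*q) (p(q, d) = (-12*(3 - q))*q - 5 = (-36 + 12*q)*q - 5 = q*(-36 + 12*q) - 5 = -5 + q*(-36 + 12*q))
p(H, -4)*0 = (-5 + 12*23*(-3 + 23))*0 = (-5 + 12*23*20)*0 = (-5 + 5520)*0 = 5515*0 = 0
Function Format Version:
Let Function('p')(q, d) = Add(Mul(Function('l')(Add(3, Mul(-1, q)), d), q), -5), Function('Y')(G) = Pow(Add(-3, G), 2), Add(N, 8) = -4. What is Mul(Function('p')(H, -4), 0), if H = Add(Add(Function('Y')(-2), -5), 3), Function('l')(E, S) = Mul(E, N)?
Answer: 0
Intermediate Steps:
N = -12 (N = Add(-8, -4) = -12)
Function('l')(E, S) = Mul(-12, E) (Function('l')(E, S) = Mul(E, -12) = Mul(-12, E))
H = 23 (H = Add(Add(Pow(Add(-3, -2), 2), -5), 3) = Add(Add(Pow(-5, 2), -5), 3) = Add(Add(25, -5), 3) = Add(20, 3) = 23)
Function('p')(q, d) = Add(-5, Mul(q, Add(-36, Mul(12, q)))) (Function('p')(q, d) = Add(Mul(Mul(-12, Add(3, Mul(-1, q))), q), -5) = Add(Mul(Add(-36, Mul(12, q)), q), -5) = Add(Mul(q, Add(-36, Mul(12, q))), -5) = Add(-5, Mul(q, Add(-36, Mul(12, q)))))
Mul(Function('p')(H, -4), 0) = Mul(Add(-5, Mul(12, 23, Add(-3, 23))), 0) = Mul(Add(-5, Mul(12, 23, 20)), 0) = Mul(Add(-5, 5520), 0) = Mul(5515, 0) = 0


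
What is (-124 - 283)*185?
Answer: -75295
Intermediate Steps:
(-124 - 283)*185 = -407*185 = -75295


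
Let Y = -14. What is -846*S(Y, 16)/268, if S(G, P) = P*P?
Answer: -54144/67 ≈ -808.12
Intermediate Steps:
S(G, P) = P**2
-846*S(Y, 16)/268 = -846*16**2/268 = -216576/268 = -846*64/67 = -54144/67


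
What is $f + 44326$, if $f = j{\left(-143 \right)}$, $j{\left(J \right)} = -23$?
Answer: $44303$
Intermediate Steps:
$f = -23$
$f + 44326 = -23 + 44326 = 44303$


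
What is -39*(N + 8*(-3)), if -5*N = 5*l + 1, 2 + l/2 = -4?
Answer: 2379/5 ≈ 475.80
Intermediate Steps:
l = -12 (l = -4 + 2*(-4) = -4 - 8 = -12)
N = 59/5 (N = -(5*(-12) + 1)/5 = -(-60 + 1)/5 = -⅕*(-59) = 59/5 ≈ 11.800)
-39*(N + 8*(-3)) = -39*(59/5 + 8*(-3)) = -39*(59/5 - 24) = -39*(-61/5) = 2379/5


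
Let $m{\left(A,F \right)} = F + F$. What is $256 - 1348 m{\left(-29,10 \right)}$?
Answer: $-26704$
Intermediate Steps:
$m{\left(A,F \right)} = 2 F$
$256 - 1348 m{\left(-29,10 \right)} = 256 - 1348 \cdot 2 \cdot 10 = 256 - 26960 = -26704$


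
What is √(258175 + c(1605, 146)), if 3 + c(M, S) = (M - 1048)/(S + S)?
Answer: 9*√67941173/146 ≈ 508.11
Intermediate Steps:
c(M, S) = -3 + (-1048 + M)/(2*S) (c(M, S) = -3 + (M - 1048)/(S + S) = -3 + (-1048 + M)/((2*S)) = -3 + (-1048 + M)*(1/(2*S)) = -3 + (-1048 + M)/(2*S))
√(258175 + c(1605, 146)) = √(258175 + (½)*(-1048 + 1605 - 6*146)/146) = √(258175 + (½)*(1/146)*(-1048 + 1605 - 876)) = √(258175 + (½)*(1/146)*(-319)) = √(258175 - 319/292) = √(75386781/292) = 9*√67941173/146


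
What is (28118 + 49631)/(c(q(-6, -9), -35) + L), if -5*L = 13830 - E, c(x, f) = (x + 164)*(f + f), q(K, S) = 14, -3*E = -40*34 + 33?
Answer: -1166235/227063 ≈ -5.1362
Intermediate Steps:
E = 1327/3 (E = -(-40*34 + 33)/3 = -(-1360 + 33)/3 = -⅓*(-1327) = 1327/3 ≈ 442.33)
c(x, f) = 2*f*(164 + x) (c(x, f) = (164 + x)*(2*f) = 2*f*(164 + x))
L = -40163/15 (L = -(13830 - 1*1327/3)/5 = -(13830 - 1327/3)/5 = -⅕*40163/3 = -40163/15 ≈ -2677.5)
(28118 + 49631)/(c(q(-6, -9), -35) + L) = (28118 + 49631)/(2*(-35)*(164 + 14) - 40163/15) = 77749/(2*(-35)*178 - 40163/15) = 77749/(-12460 - 40163/15) = 77749/(-227063/15) = 77749*(-15/227063) = -1166235/227063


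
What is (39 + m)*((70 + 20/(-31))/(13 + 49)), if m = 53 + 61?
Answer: 164475/961 ≈ 171.15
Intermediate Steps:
m = 114
(39 + m)*((70 + 20/(-31))/(13 + 49)) = (39 + 114)*((70 + 20/(-31))/(13 + 49)) = 153*((70 + 20*(-1/31))/62) = 153*((70 - 20/31)*(1/62)) = 153*((2150/31)*(1/62)) = 153*(1075/961) = 164475/961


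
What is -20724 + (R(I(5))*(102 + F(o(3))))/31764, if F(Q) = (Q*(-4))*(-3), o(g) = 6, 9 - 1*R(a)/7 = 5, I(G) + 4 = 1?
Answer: -54856022/2647 ≈ -20724.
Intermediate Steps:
I(G) = -3 (I(G) = -4 + 1 = -3)
R(a) = 28 (R(a) = 63 - 7*5 = 63 - 35 = 28)
F(Q) = 12*Q (F(Q) = -4*Q*(-3) = 12*Q)
-20724 + (R(I(5))*(102 + F(o(3))))/31764 = -20724 + (28*(102 + 12*6))/31764 = -20724 + (28*(102 + 72))*(1/31764) = -20724 + (28*174)*(1/31764) = -20724 + 4872*(1/31764) = -20724 + 406/2647 = -54856022/2647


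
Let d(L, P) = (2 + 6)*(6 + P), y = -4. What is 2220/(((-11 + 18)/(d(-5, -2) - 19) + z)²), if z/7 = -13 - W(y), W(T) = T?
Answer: 93795/164836 ≈ 0.56902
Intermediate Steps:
d(L, P) = 48 + 8*P (d(L, P) = 8*(6 + P) = 48 + 8*P)
z = -63 (z = 7*(-13 - 1*(-4)) = 7*(-13 + 4) = 7*(-9) = -63)
2220/(((-11 + 18)/(d(-5, -2) - 19) + z)²) = 2220/(((-11 + 18)/((48 + 8*(-2)) - 19) - 63)²) = 2220/((7/((48 - 16) - 19) - 63)²) = 2220/((7/(32 - 19) - 63)²) = 2220/((7/13 - 63)²) = 2220/((-812/13)²) = 2220/(659344/169) = 2220*(169/659344) = 93795/164836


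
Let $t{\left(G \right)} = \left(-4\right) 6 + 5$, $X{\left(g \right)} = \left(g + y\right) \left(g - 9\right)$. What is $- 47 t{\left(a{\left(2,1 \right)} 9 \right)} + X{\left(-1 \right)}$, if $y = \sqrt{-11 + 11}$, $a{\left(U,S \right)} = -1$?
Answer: $903$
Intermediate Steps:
$y = 0$ ($y = \sqrt{0} = 0$)
$X{\left(g \right)} = g \left(-9 + g\right)$ ($X{\left(g \right)} = \left(g + 0\right) \left(g - 9\right) = g \left(-9 + g\right)$)
$t{\left(G \right)} = -19$ ($t{\left(G \right)} = -24 + 5 = -19$)
$- 47 t{\left(a{\left(2,1 \right)} 9 \right)} + X{\left(-1 \right)} = \left(-47\right) \left(-19\right) - \left(-9 - 1\right) = 893 - -10 = 893 + 10 = 903$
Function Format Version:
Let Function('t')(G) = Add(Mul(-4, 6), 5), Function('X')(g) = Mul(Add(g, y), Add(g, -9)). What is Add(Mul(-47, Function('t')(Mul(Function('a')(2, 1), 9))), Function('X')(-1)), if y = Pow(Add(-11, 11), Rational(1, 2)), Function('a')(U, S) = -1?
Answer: 903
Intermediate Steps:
y = 0 (y = Pow(0, Rational(1, 2)) = 0)
Function('X')(g) = Mul(g, Add(-9, g)) (Function('X')(g) = Mul(Add(g, 0), Add(g, -9)) = Mul(g, Add(-9, g)))
Function('t')(G) = -19 (Function('t')(G) = Add(-24, 5) = -19)
Add(Mul(-47, Function('t')(Mul(Function('a')(2, 1), 9))), Function('X')(-1)) = Add(Mul(-47, -19), Mul(-1, Add(-9, -1))) = Add(893, Mul(-1, -10)) = Add(893, 10) = 903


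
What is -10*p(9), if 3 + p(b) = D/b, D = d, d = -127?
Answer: 1540/9 ≈ 171.11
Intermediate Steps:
D = -127
p(b) = -3 - 127/b
-10*p(9) = -10*(-3 - 127/9) = -10*(-154/9) = 1540/9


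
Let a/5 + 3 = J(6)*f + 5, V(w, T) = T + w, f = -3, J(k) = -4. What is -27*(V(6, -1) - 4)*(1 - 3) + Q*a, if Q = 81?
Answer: 5724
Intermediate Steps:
a = 70 (a = -15 + 5*(-4*(-3) + 5) = -15 + 5*(12 + 5) = -15 + 5*17 = -15 + 85 = 70)
-27*(V(6, -1) - 4)*(1 - 3) + Q*a = -27*((-1 + 6) - 4)*(1 - 3) + 81*70 = -27*(5 - 4)*(-2) + 5670 = -27*(-2) + 5670 = 54 + 5670 = 5724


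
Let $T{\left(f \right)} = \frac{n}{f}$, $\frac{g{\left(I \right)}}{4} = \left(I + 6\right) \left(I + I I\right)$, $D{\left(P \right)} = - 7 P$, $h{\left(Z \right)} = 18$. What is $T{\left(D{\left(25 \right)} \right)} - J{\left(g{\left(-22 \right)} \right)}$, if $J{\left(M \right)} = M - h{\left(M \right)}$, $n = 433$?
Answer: $\frac{5177117}{175} \approx 29584.0$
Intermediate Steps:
$g{\left(I \right)} = 4 \left(6 + I\right) \left(I + I^{2}\right)$ ($g{\left(I \right)} = 4 \left(I + 6\right) \left(I + I I\right) = 4 \left(6 + I\right) \left(I + I^{2}\right)$)
$J{\left(M \right)} = -18 + M$ ($J{\left(M \right)} = M - 18 = -18 + M$)
$T{\left(f \right)} = \frac{433}{f}$
$T{\left(D{\left(25 \right)} \right)} - J{\left(g{\left(-22 \right)} \right)} = \frac{433}{\left(-7\right) 25} - \left(-18 + 4 \left(-22\right) \left(6 + \left(-22\right)^{2} + 7 \left(-22\right)\right)\right) = \frac{433}{-175} - \left(-18 + 4 \left(-22\right) \left(6 + 484 - 154\right)\right) = 433 \left(- \frac{1}{175}\right) - \left(-18 + 4 \left(-22\right) 336\right) = - \frac{433}{175} - \left(-18 - 29568\right) = - \frac{433}{175} - -29586 = - \frac{433}{175} + 29586 = \frac{5177117}{175}$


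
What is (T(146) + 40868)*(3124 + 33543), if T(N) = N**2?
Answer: 2280100728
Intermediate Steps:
(T(146) + 40868)*(3124 + 33543) = (146**2 + 40868)*(3124 + 33543) = (21316 + 40868)*36667 = 62184*36667 = 2280100728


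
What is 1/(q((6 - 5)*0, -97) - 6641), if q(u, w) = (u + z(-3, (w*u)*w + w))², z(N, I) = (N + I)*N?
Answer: 1/83359 ≈ 1.1996e-5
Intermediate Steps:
z(N, I) = N*(I + N) (z(N, I) = (I + N)*N = N*(I + N))
q(u, w) = (9 + u - 3*w - 3*u*w²)² (q(u, w) = (u - 3*(((w*u)*w + w) - 3))² = (u - 3*(((u*w)*w + w) - 3))² = (u - 3*((u*w² + w) - 3))² = (u - 3*((w + u*w²) - 3))² = (u - 3*(-3 + w + u*w²))² = (u + (9 - 3*w - 3*u*w²))² = (9 + u - 3*w - 3*u*w²)²)
1/(q((6 - 5)*0, -97) - 6641) = 1/((9 + (6 - 5)*0 - 3*(-97)*(1 + ((6 - 5)*0)*(-97)))² - 6641) = 1/((9 + 1*0 - 3*(-97)*(1 + (1*0)*(-97)))² - 6641) = 1/((9 + 0 - 3*(-97)*(1 + 0*(-97)))² - 6641) = 1/((9 + 0 - 3*(-97)*(1 + 0))² - 6641) = 1/((9 + 0 - 3*(-97)*1)² - 6641) = 1/((9 + 0 + 291)² - 6641) = 1/(300² - 6641) = 1/(90000 - 6641) = 1/83359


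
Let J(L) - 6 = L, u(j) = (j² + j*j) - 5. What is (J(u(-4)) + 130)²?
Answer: 26569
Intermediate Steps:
u(j) = -5 + 2*j² (u(j) = (j² + j²) - 5 = 2*j² - 5 = -5 + 2*j²)
J(L) = 6 + L
(J(u(-4)) + 130)² = ((6 + (-5 + 2*(-4)²)) + 130)² = ((6 + (-5 + 2*16)) + 130)² = ((6 + (-5 + 32)) + 130)² = ((6 + 27) + 130)² = (33 + 130)² = 163² = 26569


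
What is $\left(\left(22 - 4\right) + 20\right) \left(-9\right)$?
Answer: $-342$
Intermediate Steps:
$\left(\left(22 - 4\right) + 20\right) \left(-9\right) = \left(18 + 20\right) \left(-9\right) = 38 \left(-9\right) = -342$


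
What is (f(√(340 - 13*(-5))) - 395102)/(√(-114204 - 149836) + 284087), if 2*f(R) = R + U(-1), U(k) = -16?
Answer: -112245614570/80705687609 + 2556783*√5/161411375218 - 45*I*√13202/80705687609 + 790220*I*√66010/80705687609 ≈ -1.3908 + 0.0025156*I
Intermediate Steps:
f(R) = -8 + R/2 (f(R) = (R - 16)/2 = (-16 + R)/2 = -8 + R/2)
(f(√(340 - 13*(-5))) - 395102)/(√(-114204 - 149836) + 284087) = ((-8 + √(340 - 13*(-5))/2) - 395102)/(√(-114204 - 149836) + 284087) = ((-8 + √(340 + 65)/2) - 395102)/(√(-264040) + 284087) = ((-8 + √405/2) - 395102)/(2*I*√66010 + 284087) = ((-8 + (9*√5)/2) - 395102)/(284087 + 2*I*√66010) = ((-8 + 9*√5/2) - 395102)/(284087 + 2*I*√66010) = (-395110 + 9*√5/2)/(284087 + 2*I*√66010)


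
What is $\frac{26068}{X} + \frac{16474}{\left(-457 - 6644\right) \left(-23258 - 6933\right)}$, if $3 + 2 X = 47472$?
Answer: $\frac{3726008557294}{3392234282493} \approx 1.0984$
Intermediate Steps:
$X = \frac{47469}{2}$ ($X = - \frac{3}{2} + \frac{1}{2} \cdot 47472 = - \frac{3}{2} + 23736 = \frac{47469}{2} \approx 23735.0$)
$\frac{26068}{X} + \frac{16474}{\left(-457 - 6644\right) \left(-23258 - 6933\right)} = \frac{26068}{\frac{47469}{2}} + \frac{16474}{\left(-457 - 6644\right) \left(-23258 - 6933\right)} = 26068 \cdot \frac{2}{47469} + \frac{16474}{\left(-7101\right) \left(-30191\right)} = \frac{52136}{47469} + \frac{16474}{214386291} = \frac{3726008557294}{3392234282493}$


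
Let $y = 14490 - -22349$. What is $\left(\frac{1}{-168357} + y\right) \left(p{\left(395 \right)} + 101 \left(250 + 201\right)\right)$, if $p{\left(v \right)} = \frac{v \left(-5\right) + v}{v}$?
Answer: $\frac{282487209116534}{168357} \approx 1.6779 \cdot 10^{9}$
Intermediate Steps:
$p{\left(v \right)} = -4$ ($p{\left(v \right)} = \frac{- 5 v + v}{v} = \frac{\left(-4\right) v}{v} = -4$)
$y = 36839$ ($y = 14490 + 22349 = 36839$)
$\left(\frac{1}{-168357} + y\right) \left(p{\left(395 \right)} + 101 \left(250 + 201\right)\right) = \left(\frac{1}{-168357} + 36839\right) \left(-4 + 101 \left(250 + 201\right)\right) = \left(- \frac{1}{168357} + 36839\right) \left(-4 + 101 \cdot 451\right) = \frac{6202103522 \left(-4 + 45551\right)}{168357} = \frac{6202103522}{168357} \cdot 45547 = \frac{282487209116534}{168357}$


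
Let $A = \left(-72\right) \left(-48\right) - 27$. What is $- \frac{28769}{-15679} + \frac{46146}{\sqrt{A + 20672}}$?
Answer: $\frac{28769}{15679} + \frac{46146 \sqrt{24101}}{24101} \approx 299.08$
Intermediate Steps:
$A = 3429$ ($A = 3456 - 27 = 3429$)
$- \frac{28769}{-15679} + \frac{46146}{\sqrt{A + 20672}} = - \frac{28769}{-15679} + \frac{46146}{\sqrt{3429 + 20672}} = \left(-28769\right) \left(- \frac{1}{15679}\right) + \frac{46146}{\sqrt{24101}} = \frac{28769}{15679} + 46146 \frac{\sqrt{24101}}{24101} = \frac{28769}{15679} + \frac{46146 \sqrt{24101}}{24101}$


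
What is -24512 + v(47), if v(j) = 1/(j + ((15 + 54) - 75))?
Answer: -1004991/41 ≈ -24512.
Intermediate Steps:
v(j) = 1/(-6 + j) (v(j) = 1/(j + (69 - 75)) = 1/(j - 6) = 1/(-6 + j))
-24512 + v(47) = -24512 + 1/(-6 + 47) = -24512 + 1/41 = -1004991/41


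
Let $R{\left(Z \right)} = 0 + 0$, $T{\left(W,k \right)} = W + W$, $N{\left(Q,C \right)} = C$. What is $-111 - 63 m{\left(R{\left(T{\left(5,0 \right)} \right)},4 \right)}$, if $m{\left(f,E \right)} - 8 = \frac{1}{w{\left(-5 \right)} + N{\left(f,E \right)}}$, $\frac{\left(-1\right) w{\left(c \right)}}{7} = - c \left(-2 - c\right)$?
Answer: $- \frac{62052}{101} \approx -614.38$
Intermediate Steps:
$T{\left(W,k \right)} = 2 W$
$R{\left(Z \right)} = 0$
$w{\left(c \right)} = 7 c \left(-2 - c\right)$ ($w{\left(c \right)} = - 7 \left(- c \left(-2 - c\right)\right) = 7 c \left(-2 - c\right)$)
$m{\left(f,E \right)} = 8 + \frac{1}{-105 + E}$ ($m{\left(f,E \right)} = 8 + \frac{1}{\left(-7\right) \left(-5\right) \left(2 - 5\right) + E} = 8 + \frac{1}{\left(-7\right) \left(-5\right) \left(-3\right) + E} = 8 + \frac{1}{-105 + E}$)
$-111 - 63 m{\left(R{\left(T{\left(5,0 \right)} \right)},4 \right)} = -111 - 63 \frac{-839 + 8 \cdot 4}{-105 + 4} = -111 - 63 \frac{-839 + 32}{-101} = -111 - 63 \left(\left(- \frac{1}{101}\right) \left(-807\right)\right) = -111 - \frac{50841}{101} = - \frac{62052}{101}$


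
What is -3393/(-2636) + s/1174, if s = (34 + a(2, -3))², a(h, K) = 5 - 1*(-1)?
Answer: 4100491/1547332 ≈ 2.6500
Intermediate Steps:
a(h, K) = 6 (a(h, K) = 5 + 1 = 6)
s = 1600 (s = (34 + 6)² = 40² = 1600)
-3393/(-2636) + s/1174 = -3393/(-2636) + 1600/1174 = -3393*(-1/2636) + 1600*(1/1174) = 3393/2636 + 800/587 = 4100491/1547332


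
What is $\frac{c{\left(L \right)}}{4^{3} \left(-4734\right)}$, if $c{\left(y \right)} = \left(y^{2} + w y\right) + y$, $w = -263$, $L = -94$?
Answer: $- \frac{4183}{37872} \approx -0.11045$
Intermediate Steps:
$c{\left(y \right)} = y^{2} - 262 y$ ($c{\left(y \right)} = \left(y^{2} - 263 y\right) + y = y^{2} - 262 y$)
$\frac{c{\left(L \right)}}{4^{3} \left(-4734\right)} = \frac{\left(-94\right) \left(-262 - 94\right)}{4^{3} \left(-4734\right)} = \frac{\left(-94\right) \left(-356\right)}{64 \left(-4734\right)} = \frac{33464}{-302976} = 33464 \left(- \frac{1}{302976}\right) = - \frac{4183}{37872}$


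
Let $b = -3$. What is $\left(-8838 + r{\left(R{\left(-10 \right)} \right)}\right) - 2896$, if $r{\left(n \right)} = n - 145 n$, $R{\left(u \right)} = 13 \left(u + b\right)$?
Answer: $12602$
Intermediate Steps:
$R{\left(u \right)} = -39 + 13 u$ ($R{\left(u \right)} = 13 \left(u - 3\right) = 13 \left(-3 + u\right) = -39 + 13 u$)
$r{\left(n \right)} = - 144 n$
$\left(-8838 + r{\left(R{\left(-10 \right)} \right)}\right) - 2896 = \left(-8838 - 144 \left(-39 + 13 \left(-10\right)\right)\right) - 2896 = \left(-8838 - 144 \left(-39 - 130\right)\right) - 2896 = \left(-8838 - -24336\right) - 2896 = \left(-8838 + 24336\right) - 2896 = 15498 - 2896 = 12602$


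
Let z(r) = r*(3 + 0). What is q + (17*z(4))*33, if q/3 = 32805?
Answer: 105147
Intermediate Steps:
z(r) = 3*r (z(r) = r*3 = 3*r)
q = 98415 (q = 3*32805 = 98415)
q + (17*z(4))*33 = 98415 + (17*(3*4))*33 = 98415 + (17*12)*33 = 98415 + 204*33 = 98415 + 6732 = 105147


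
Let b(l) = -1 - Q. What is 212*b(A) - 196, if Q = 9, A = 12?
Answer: -2316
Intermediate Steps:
b(l) = -10 (b(l) = -1 - 1*9 = -1 - 9 = -10)
212*b(A) - 196 = 212*(-10) - 196 = -2120 - 196 = -2316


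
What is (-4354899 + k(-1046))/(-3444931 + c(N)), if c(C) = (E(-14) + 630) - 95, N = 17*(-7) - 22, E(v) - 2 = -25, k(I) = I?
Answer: 395995/313129 ≈ 1.2646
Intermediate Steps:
E(v) = -23 (E(v) = 2 - 25 = -23)
N = -141 (N = -119 - 22 = -141)
c(C) = 512 (c(C) = (-23 + 630) - 95 = 607 - 95 = 512)
(-4354899 + k(-1046))/(-3444931 + c(N)) = (-4354899 - 1046)/(-3444931 + 512) = -4355945/(-3444419) = -4355945*(-1/3444419) = 395995/313129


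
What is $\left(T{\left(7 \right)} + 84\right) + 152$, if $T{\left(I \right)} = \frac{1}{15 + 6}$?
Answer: $\frac{4957}{21} \approx 236.05$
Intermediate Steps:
$T{\left(I \right)} = \frac{1}{21}$
$\left(T{\left(7 \right)} + 84\right) + 152 = \left(\frac{1}{21} + 84\right) + 152 = \frac{1765}{21} + 152 = \frac{4957}{21}$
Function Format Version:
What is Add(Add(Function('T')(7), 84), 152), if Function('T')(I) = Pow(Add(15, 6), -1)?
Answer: Rational(4957, 21) ≈ 236.05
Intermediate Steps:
Function('T')(I) = Rational(1, 21) (Function('T')(I) = Pow(21, -1) = Rational(1, 21))
Add(Add(Function('T')(7), 84), 152) = Add(Add(Rational(1, 21), 84), 152) = Add(Rational(1765, 21), 152) = Rational(4957, 21)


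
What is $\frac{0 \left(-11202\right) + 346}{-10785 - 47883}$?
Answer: $- \frac{173}{29334} \approx -0.0058976$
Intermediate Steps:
$\frac{0 \left(-11202\right) + 346}{-10785 - 47883} = \frac{0 + 346}{-58668} = 346 \left(- \frac{1}{58668}\right) = - \frac{173}{29334}$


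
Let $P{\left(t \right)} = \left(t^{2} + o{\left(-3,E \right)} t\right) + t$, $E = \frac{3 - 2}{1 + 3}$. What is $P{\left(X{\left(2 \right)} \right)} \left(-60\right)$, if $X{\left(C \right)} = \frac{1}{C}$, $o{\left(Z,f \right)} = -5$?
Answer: $105$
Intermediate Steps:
$E = \frac{1}{4}$ ($E = 1 \cdot \frac{1}{4} = \frac{1}{4} \approx 0.25$)
$P{\left(t \right)} = t^{2} - 4 t$ ($P{\left(t \right)} = \left(t^{2} - 5 t\right) + t = t^{2} - 4 t$)
$P{\left(X{\left(2 \right)} \right)} \left(-60\right) = \frac{-4 + \frac{1}{2}}{2} \left(-60\right) = \frac{1}{2} \left(- \frac{7}{2}\right) \left(-60\right) = \left(- \frac{7}{4}\right) \left(-60\right) = 105$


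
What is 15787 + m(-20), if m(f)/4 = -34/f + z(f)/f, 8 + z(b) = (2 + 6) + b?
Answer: 78989/5 ≈ 15798.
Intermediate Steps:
z(b) = b (z(b) = -8 + ((2 + 6) + b) = -8 + (8 + b) = b)
m(f) = 4 - 136/f (m(f) = 4*(-34/f + f/f) = 4*(-34/f + 1) = 4*(1 - 34/f) = 4 - 136/f)
15787 + m(-20) = 15787 + (4 - 136/(-20)) = 15787 + (4 - 136*(-1/20)) = 15787 + (4 + 34/5) = 15787 + 54/5 = 78989/5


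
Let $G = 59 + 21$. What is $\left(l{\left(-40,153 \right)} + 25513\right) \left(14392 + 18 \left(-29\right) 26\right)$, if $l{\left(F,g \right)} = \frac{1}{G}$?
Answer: $\frac{83682681}{4} \approx 2.0921 \cdot 10^{7}$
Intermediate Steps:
$G = 80$
$l{\left(F,g \right)} = \frac{1}{80}$
$\left(l{\left(-40,153 \right)} + 25513\right) \left(14392 + 18 \left(-29\right) 26\right) = \left(\frac{1}{80} + 25513\right) \left(14392 + 18 \left(-29\right) 26\right) = \frac{2041041 \left(14392 - 13572\right)}{80} = \frac{2041041}{80} \cdot 820 = \frac{83682681}{4}$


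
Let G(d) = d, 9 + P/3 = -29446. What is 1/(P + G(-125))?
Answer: -1/88490 ≈ -1.1301e-5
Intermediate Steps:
P = -88365 (P = -27 + 3*(-29446) = -27 - 88338 = -88365)
1/(P + G(-125)) = 1/(-88365 - 125) = 1/(-88490) = -1/88490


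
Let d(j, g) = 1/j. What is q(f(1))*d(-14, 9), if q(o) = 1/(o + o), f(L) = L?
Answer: -1/28 ≈ -0.035714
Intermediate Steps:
q(o) = 1/(2*o)
q(f(1))*d(-14, 9) = ((½)/1)/(-14) = ((½)*1)*(-1/14) = (½)*(-1/14) = -1/28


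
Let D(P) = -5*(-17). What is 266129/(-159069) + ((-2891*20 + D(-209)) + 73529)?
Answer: 2512069657/159069 ≈ 15792.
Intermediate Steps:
D(P) = 85
266129/(-159069) + ((-2891*20 + D(-209)) + 73529) = 266129/(-159069) + ((-2891*20 + 85) + 73529) = 266129*(-1/159069) + ((-57820 + 85) + 73529) = -266129/159069 + (-57735 + 73529) = -266129/159069 + 15794 = 2512069657/159069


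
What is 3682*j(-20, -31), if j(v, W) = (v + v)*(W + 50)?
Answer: -2798320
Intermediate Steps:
j(v, W) = 2*v*(50 + W) (j(v, W) = (2*v)*(50 + W) = 2*v*(50 + W))
3682*j(-20, -31) = 3682*(2*(-20)*(50 - 31)) = 3682*(2*(-20)*19) = 3682*(-760) = -2798320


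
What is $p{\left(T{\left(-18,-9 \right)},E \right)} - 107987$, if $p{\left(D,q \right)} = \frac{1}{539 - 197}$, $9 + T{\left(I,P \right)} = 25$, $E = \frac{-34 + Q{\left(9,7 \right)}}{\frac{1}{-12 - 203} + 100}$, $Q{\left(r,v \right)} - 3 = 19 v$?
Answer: $- \frac{36931553}{342} \approx -1.0799 \cdot 10^{5}$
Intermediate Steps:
$Q{\left(r,v \right)} = 3 + 19 v$
$E = \frac{21930}{21499}$ ($E = \frac{-34 + \left(3 + 19 \cdot 7\right)}{\frac{1}{-12 - 203} + 100} = \frac{-34 + \left(3 + 133\right)}{\frac{1}{-215} + 100} = \frac{-34 + 136}{- \frac{1}{215} + 100} = \frac{102}{\frac{21499}{215}} = 102 \cdot \frac{215}{21499} = \frac{21930}{21499} \approx 1.02$)
$T{\left(I,P \right)} = 16$ ($T{\left(I,P \right)} = -9 + 25 = 16$)
$p{\left(D,q \right)} = \frac{1}{342}$
$p{\left(T{\left(-18,-9 \right)},E \right)} - 107987 = \frac{1}{342} - 107987 = - \frac{36931553}{342}$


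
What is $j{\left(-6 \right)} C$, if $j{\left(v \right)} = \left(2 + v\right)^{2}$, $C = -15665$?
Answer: $-250640$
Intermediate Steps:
$j{\left(-6 \right)} C = \left(2 - 6\right)^{2} \left(-15665\right) = \left(-4\right)^{2} \left(-15665\right) = 16 \left(-15665\right) = -250640$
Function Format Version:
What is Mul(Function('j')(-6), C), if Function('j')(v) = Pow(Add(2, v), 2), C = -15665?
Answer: -250640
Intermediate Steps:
Mul(Function('j')(-6), C) = Mul(Pow(Add(2, -6), 2), -15665) = Mul(Pow(-4, 2), -15665) = Mul(16, -15665) = -250640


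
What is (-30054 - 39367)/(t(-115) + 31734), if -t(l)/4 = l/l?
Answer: -69421/31730 ≈ -2.1879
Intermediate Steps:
t(l) = -4 (t(l) = -4*l/l = -4*1 = -4)
(-30054 - 39367)/(t(-115) + 31734) = (-30054 - 39367)/(-4 + 31734) = -69421/31730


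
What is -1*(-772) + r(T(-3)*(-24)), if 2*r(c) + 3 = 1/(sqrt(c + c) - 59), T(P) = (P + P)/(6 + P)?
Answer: 2608113/3385 - 2*sqrt(6)/3385 ≈ 770.49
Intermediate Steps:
T(P) = 2*P/(6 + P) (T(P) = (2*P)/(6 + P) = 2*P/(6 + P))
r(c) = -3/2 + 1/(2*(-59 + sqrt(2)*sqrt(c))) (r(c) = -3/2 + 1/(2*(sqrt(c + c) - 59)) = -3/2 + 1/(2*(sqrt(2*c) - 59)) = -3/2 + 1/(2*(sqrt(2)*sqrt(c) - 59)) = -3/2 + 1/(2*(-59 + sqrt(2)*sqrt(c))))
-1*(-772) + r(T(-3)*(-24)) = -1*(-772) + (178 - 3*sqrt(2)*sqrt((2*(-3)/(6 - 3))*(-24)))/(2*(-59 + sqrt(2)*sqrt((2*(-3)/(6 - 3))*(-24)))) = 772 + (178 - 3*sqrt(2)*sqrt((2*(-3)/3)*(-24)))/(2*(-59 + sqrt(2)*sqrt((2*(-3)/3)*(-24)))) = 772 + (178 - 3*sqrt(2)*sqrt((2*(-3)*(1/3))*(-24)))/(2*(-59 + sqrt(2)*sqrt((2*(-3)*(1/3))*(-24)))) = 772 + (178 - 3*sqrt(2)*sqrt(-2*(-24)))/(2*(-59 + sqrt(2)*sqrt(-2*(-24)))) = 772 + (178 - 3*sqrt(2)*sqrt(48))/(2*(-59 + sqrt(2)*sqrt(48))) = 772 + (178 - 3*sqrt(2)*4*sqrt(3))/(2*(-59 + sqrt(2)*(4*sqrt(3)))) = 772 + (178 - 12*sqrt(6))/(2*(-59 + 4*sqrt(6)))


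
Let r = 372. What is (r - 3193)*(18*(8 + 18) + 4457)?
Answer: -13893425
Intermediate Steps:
(r - 3193)*(18*(8 + 18) + 4457) = (372 - 3193)*(18*(8 + 18) + 4457) = -2821*(18*26 + 4457) = -2821*(468 + 4457) = -2821*4925 = -13893425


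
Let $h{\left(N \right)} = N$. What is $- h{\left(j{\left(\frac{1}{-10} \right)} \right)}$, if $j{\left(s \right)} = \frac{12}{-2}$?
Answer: $6$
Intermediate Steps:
$j{\left(s \right)} = -6$ ($j{\left(s \right)} = 12 \left(- \frac{1}{2}\right) = -6$)
$- h{\left(j{\left(\frac{1}{-10} \right)} \right)} = \left(-1\right) \left(-6\right) = 6$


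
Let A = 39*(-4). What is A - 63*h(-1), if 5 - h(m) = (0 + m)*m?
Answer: -408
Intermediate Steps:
A = -156
h(m) = 5 - m² (h(m) = 5 - (0 + m)*m = 5 - m*m = 5 - m²)
A - 63*h(-1) = -156 - 63*(5 - 1*(-1)²) = -156 - 63*(5 - 1*1) = -156 - 63*(5 - 1) = -156 - 63*4 = -156 - 252 = -408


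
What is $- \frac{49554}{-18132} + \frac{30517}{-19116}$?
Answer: $\frac{32828335}{28884276} \approx 1.1365$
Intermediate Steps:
$- \frac{49554}{-18132} + \frac{30517}{-19116} = \left(-49554\right) \left(- \frac{1}{18132}\right) + 30517 \left(- \frac{1}{19116}\right) = \frac{8259}{3022} - \frac{30517}{19116} = \frac{32828335}{28884276}$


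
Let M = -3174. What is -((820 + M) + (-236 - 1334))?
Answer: 3924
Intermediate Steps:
-((820 + M) + (-236 - 1334)) = -((820 - 3174) + (-236 - 1334)) = -(-2354 - 1570) = -1*(-3924) = 3924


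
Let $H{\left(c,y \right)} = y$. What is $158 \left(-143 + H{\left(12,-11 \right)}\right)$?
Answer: $-24332$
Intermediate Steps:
$158 \left(-143 + H{\left(12,-11 \right)}\right) = 158 \left(-143 - 11\right) = 158 \left(-154\right) = -24332$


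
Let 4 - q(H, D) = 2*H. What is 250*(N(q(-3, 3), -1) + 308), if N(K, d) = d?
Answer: 76750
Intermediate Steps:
q(H, D) = 4 - 2*H
250*(N(q(-3, 3), -1) + 308) = 250*(-1 + 308) = 250*307 = 76750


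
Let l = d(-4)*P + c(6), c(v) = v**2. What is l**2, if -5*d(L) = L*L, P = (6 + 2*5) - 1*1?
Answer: 144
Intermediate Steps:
P = 15 (P = (6 + 10) - 1 = 16 - 1 = 15)
d(L) = -L**2/5 (d(L) = -L*L/5 = -L**2/5)
l = -12 (l = -1/5*(-4)**2*15 + 6**2 = -1/5*16*15 + 36 = -16/5*15 + 36 = -48 + 36 = -12)
l**2 = (-12)**2 = 144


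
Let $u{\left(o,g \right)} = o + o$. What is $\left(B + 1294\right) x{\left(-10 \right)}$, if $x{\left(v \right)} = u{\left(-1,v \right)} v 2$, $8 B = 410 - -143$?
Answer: $54525$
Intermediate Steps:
$B = \frac{553}{8}$ ($B = \frac{410 - -143}{8} = \frac{410 + 143}{8} = \frac{1}{8} \cdot 553 = \frac{553}{8} \approx 69.125$)
$u{\left(o,g \right)} = 2 o$
$x{\left(v \right)} = - 4 v$ ($x{\left(v \right)} = 2 \left(-1\right) v 2 = - 2 v 2 = - 4 v$)
$\left(B + 1294\right) x{\left(-10 \right)} = \left(\frac{553}{8} + 1294\right) \left(\left(-4\right) \left(-10\right)\right) = \frac{10905}{8} \cdot 40 = 54525$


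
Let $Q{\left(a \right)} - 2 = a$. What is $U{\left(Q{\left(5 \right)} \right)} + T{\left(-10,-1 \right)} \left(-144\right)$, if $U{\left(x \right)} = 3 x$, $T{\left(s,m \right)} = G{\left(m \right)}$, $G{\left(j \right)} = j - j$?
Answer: $21$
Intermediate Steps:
$Q{\left(a \right)} = 2 + a$
$G{\left(j \right)} = 0$
$T{\left(s,m \right)} = 0$
$U{\left(Q{\left(5 \right)} \right)} + T{\left(-10,-1 \right)} \left(-144\right) = 3 \left(2 + 5\right) + 0 \left(-144\right) = 3 \cdot 7 + 0 = 21 + 0 = 21$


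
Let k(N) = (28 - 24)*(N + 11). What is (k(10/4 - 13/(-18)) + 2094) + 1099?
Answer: 29249/9 ≈ 3249.9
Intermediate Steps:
k(N) = 44 + 4*N (k(N) = 4*(11 + N) = 44 + 4*N)
(k(10/4 - 13/(-18)) + 2094) + 1099 = ((44 + 4*(10/4 - 13/(-18))) + 2094) + 1099 = ((44 + 4*(10*(¼) - 13*(-1/18))) + 2094) + 1099 = ((44 + 4*(5/2 + 13/18)) + 2094) + 1099 = ((44 + 4*(29/9)) + 2094) + 1099 = ((44 + 116/9) + 2094) + 1099 = (512/9 + 2094) + 1099 = 19358/9 + 1099 = 29249/9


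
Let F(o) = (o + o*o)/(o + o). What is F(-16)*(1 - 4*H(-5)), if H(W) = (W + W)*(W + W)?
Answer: 5985/2 ≈ 2992.5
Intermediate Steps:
H(W) = 4*W**2 (H(W) = (2*W)*(2*W) = 4*W**2)
F(o) = (o + o**2)/(2*o) (F(o) = (o + o**2)/((2*o)) = (o + o**2)*(1/(2*o)) = (o + o**2)/(2*o))
F(-16)*(1 - 4*H(-5)) = (1/2 + (1/2)*(-16))*(1 - 16*(-5)**2) = (1/2 - 8)*(1 - 16*25) = -15*(1 - 4*100)/2 = -15*(1 - 400)/2 = -15/2*(-399) = 5985/2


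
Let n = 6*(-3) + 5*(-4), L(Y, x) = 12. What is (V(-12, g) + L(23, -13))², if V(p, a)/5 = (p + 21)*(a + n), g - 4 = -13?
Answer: 4422609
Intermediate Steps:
g = -9 (g = 4 - 13 = -9)
n = -38 (n = -18 - 20 = -38)
V(p, a) = 5*(-38 + a)*(21 + p) (V(p, a) = 5*((p + 21)*(a - 38)) = 5*((21 + p)*(-38 + a)) = 5*((-38 + a)*(21 + p)) = 5*(-38 + a)*(21 + p))
(V(-12, g) + L(23, -13))² = ((-3990 - 190*(-12) + 105*(-9) + 5*(-9)*(-12)) + 12)² = ((-3990 + 2280 - 945 + 540) + 12)² = (-2115 + 12)² = (-2103)² = 4422609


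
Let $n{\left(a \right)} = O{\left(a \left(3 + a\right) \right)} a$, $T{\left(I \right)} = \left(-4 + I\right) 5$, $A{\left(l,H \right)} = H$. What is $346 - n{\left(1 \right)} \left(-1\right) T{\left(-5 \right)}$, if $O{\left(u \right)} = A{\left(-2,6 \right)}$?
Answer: $76$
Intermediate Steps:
$O{\left(u \right)} = 6$
$T{\left(I \right)} = -20 + 5 I$
$n{\left(a \right)} = 6 a$
$346 - n{\left(1 \right)} \left(-1\right) T{\left(-5 \right)} = 346 - 6 \cdot 1 \left(-1\right) \left(-20 + 5 \left(-5\right)\right) = 346 - 6 \left(-1\right) \left(-20 - 25\right) = 346 - \left(-6\right) \left(-45\right) = 346 - 270 = 76$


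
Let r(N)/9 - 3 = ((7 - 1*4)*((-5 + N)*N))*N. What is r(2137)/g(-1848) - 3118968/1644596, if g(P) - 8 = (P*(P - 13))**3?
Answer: -31717280736189985432415013/16724157864835014214708840 ≈ -1.8965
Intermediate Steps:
r(N) = 27 + 27*N**2*(-5 + N) (r(N) = 27 + 9*(((7 - 1*4)*((-5 + N)*N))*N) = 27 + 9*(((7 - 4)*(N*(-5 + N)))*N) = 27 + 9*((3*(N*(-5 + N)))*N) = 27 + 9*((3*N*(-5 + N))*N) = 27 + 9*(3*N**2*(-5 + N)) = 27 + 27*N**2*(-5 + N))
g(P) = 8 + P**3*(-13 + P)**3 (g(P) = 8 + (P*(P - 13))**3 = 8 + (P*(-13 + P))**3 = 8 + P**3*(-13 + P)**3)
r(2137)/g(-1848) - 3118968/1644596 = (27 - 135*2137**2 + 27*2137**3)/(8 + (-1848)**3*(-13 - 1848)**3) - 3118968/1644596 = (27 - 135*4566769 + 27*9759185353)/(8 - 6311112192*(-1861)**3) - 3118968*1/1644596 = (27 - 616513815 + 263498004531)/(8 - 6311112192*(-6445240381)) - 779742/411149 = 262881490743/(8 + 40676635148899825152) - 779742/411149 = 262881490743/40676635148899825160 - 779742/411149 = -31717280736189985432415013/16724157864835014214708840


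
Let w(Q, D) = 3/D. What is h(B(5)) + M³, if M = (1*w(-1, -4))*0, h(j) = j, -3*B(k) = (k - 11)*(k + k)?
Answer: 20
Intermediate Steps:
B(k) = -2*k*(-11 + k)/3 (B(k) = -(k - 11)*(k + k)/3 = -(-11 + k)*2*k/3 = -2*k*(-11 + k)/3)
M = 0 (M = (1*(3/(-4)))*0 = (1*(3*(-¼)))*0 = (1*(-¾))*0 = -¾*0 = 0)
h(B(5)) + M³ = (⅔)*5*(11 - 1*5) + 0³ = (⅔)*5*(11 - 5) + 0 = (⅔)*5*6 + 0 = 20 + 0 = 20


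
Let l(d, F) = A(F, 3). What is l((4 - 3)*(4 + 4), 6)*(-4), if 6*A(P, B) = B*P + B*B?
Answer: -18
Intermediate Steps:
A(P, B) = B²/6 + B*P/6 (A(P, B) = (B*P + B*B)/6 = (B*P + B²)/6 = (B² + B*P)/6 = B²/6 + B*P/6)
l(d, F) = 3/2 + F/2 (l(d, F) = (⅙)*3*(3 + F) = 3/2 + F/2)
l((4 - 3)*(4 + 4), 6)*(-4) = (3/2 + (½)*6)*(-4) = (3/2 + 3)*(-4) = (9/2)*(-4) = -18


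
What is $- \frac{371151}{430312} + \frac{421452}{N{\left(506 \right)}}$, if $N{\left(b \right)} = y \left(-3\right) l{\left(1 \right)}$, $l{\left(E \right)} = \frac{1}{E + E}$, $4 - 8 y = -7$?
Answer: $- \frac{967235298789}{4733432} \approx -2.0434 \cdot 10^{5}$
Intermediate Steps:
$y = \frac{11}{8}$ ($y = \frac{1}{2} - - \frac{7}{8} = \frac{1}{2} + \frac{7}{8} = \frac{11}{8} \approx 1.375$)
$l{\left(E \right)} = \frac{1}{2 E}$
$N{\left(b \right)} = - \frac{33}{16}$ ($N{\left(b \right)} = \frac{11}{8} \left(-3\right) \frac{1}{2 \cdot 1} = - \frac{33 \cdot \frac{1}{2} \cdot 1}{8} = \left(- \frac{33}{8}\right) \frac{1}{2} = - \frac{33}{16}$)
$- \frac{371151}{430312} + \frac{421452}{N{\left(506 \right)}} = - \frac{371151}{430312} + \frac{421452}{- \frac{33}{16}} = \left(-371151\right) \frac{1}{430312} + 421452 \left(- \frac{16}{33}\right) = - \frac{371151}{430312} - \frac{2247744}{11} = - \frac{967235298789}{4733432}$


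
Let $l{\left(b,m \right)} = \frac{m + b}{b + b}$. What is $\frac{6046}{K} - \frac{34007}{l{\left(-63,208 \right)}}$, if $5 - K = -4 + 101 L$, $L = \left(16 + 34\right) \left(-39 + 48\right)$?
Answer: $\frac{194708446292}{6588945} \approx 29551.0$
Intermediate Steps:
$L = 450$ ($L = 50 \cdot 9 = 450$)
$K = -45441$ ($K = 5 - \left(-4 + 101 \cdot 450\right) = 5 - \left(-4 + 45450\right) = 5 - 45446 = -45441$)
$l{\left(b,m \right)} = \frac{b + m}{2 b}$
$\frac{6046}{K} - \frac{34007}{l{\left(-63,208 \right)}} = \frac{6046}{-45441} - \frac{34007}{\frac{1}{2} \frac{1}{-63} \left(-63 + 208\right)} = 6046 \left(- \frac{1}{45441}\right) - \frac{34007}{\frac{1}{2} \left(- \frac{1}{63}\right) 145} = - \frac{6046}{45441} - \frac{34007}{- \frac{145}{126}} = - \frac{6046}{45441} - - \frac{4284882}{145} = - \frac{6046}{45441} + \frac{4284882}{145} = \frac{194708446292}{6588945}$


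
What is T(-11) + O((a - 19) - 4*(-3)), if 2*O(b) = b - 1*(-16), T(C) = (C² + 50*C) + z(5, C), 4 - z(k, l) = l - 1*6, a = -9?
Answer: -408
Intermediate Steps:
z(k, l) = 10 - l (z(k, l) = 4 - (l - 1*6) = 4 - (l - 6) = 4 - (-6 + l) = 4 + (6 - l) = 10 - l)
T(C) = 10 + C² + 49*C (T(C) = (C² + 50*C) + (10 - C) = 10 + C² + 49*C)
O(b) = 8 + b/2 (O(b) = (b - 1*(-16))/2 = (b + 16)/2 = (16 + b)/2 = 8 + b/2)
T(-11) + O((a - 19) - 4*(-3)) = (10 + (-11)² + 49*(-11)) + (8 + ((-9 - 19) - 4*(-3))/2) = (10 + 121 - 539) + (8 + (-28 + 12)/2) = -408 + (8 + (½)*(-16)) = -408 + (8 - 8) = -408 + 0 = -408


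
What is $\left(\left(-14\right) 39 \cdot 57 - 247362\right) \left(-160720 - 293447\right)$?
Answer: $126478242828$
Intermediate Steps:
$\left(\left(-14\right) 39 \cdot 57 - 247362\right) \left(-160720 - 293447\right) = \left(\left(-546\right) 57 - 247362\right) \left(-454167\right) = \left(-31122 - 247362\right) \left(-454167\right) = \left(-278484\right) \left(-454167\right) = 126478242828$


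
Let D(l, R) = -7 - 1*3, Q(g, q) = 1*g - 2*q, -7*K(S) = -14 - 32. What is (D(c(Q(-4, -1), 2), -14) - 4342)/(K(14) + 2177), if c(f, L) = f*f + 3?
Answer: -30464/15285 ≈ -1.9931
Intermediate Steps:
K(S) = 46/7 (K(S) = -(-14 - 32)/7 = -1/7*(-46) = 46/7)
Q(g, q) = g - 2*q
c(f, L) = 3 + f**2 (c(f, L) = f**2 + 3 = 3 + f**2)
D(l, R) = -10 (D(l, R) = -7 - 3 = -10)
(D(c(Q(-4, -1), 2), -14) - 4342)/(K(14) + 2177) = (-10 - 4342)/(46/7 + 2177) = -4352/15285/7 = -4352*7/15285 = -30464/15285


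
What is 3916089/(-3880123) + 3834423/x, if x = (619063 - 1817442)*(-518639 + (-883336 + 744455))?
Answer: -237361492701281007/235182659997237680 ≈ -1.0093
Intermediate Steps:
x = 787958160080 (x = -1198379*(-518639 - 138881) = -1198379*(-657520) = 787958160080)
3916089/(-3880123) + 3834423/x = 3916089/(-3880123) + 3834423/787958160080 = 3916089*(-1/3880123) + 3834423*(1/787958160080) = -3916089/3880123 + 3834423/787958160080 = -237361492701281007/235182659997237680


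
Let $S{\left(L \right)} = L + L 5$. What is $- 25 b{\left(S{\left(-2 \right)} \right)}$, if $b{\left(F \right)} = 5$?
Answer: $-125$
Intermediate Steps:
$S{\left(L \right)} = 6 L$ ($S{\left(L \right)} = L + 5 L = 6 L$)
$- 25 b{\left(S{\left(-2 \right)} \right)} = \left(-25\right) 5 = -125$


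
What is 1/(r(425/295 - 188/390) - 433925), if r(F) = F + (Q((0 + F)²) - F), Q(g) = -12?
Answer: -1/433937 ≈ -2.3045e-6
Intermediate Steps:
r(F) = -12 (r(F) = F + (-12 - F) = -12)
1/(r(425/295 - 188/390) - 433925) = 1/(-12 - 433925) = 1/(-433937) = -1/433937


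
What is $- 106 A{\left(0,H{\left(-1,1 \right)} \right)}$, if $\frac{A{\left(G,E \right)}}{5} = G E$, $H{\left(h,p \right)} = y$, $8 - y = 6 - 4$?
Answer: $0$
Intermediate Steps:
$y = 6$ ($y = 8 - \left(6 - 4\right) = 8 - 2 = 6$)
$H{\left(h,p \right)} = 6$
$A{\left(G,E \right)} = 5 E G$ ($A{\left(G,E \right)} = 5 G E = 5 E G$)
$- 106 A{\left(0,H{\left(-1,1 \right)} \right)} = - 106 \cdot 5 \cdot 6 \cdot 0 = \left(-106\right) 0 = 0$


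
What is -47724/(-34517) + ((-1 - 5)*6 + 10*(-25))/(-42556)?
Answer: 1020407203/734452726 ≈ 1.3893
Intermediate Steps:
-47724/(-34517) + ((-1 - 5)*6 + 10*(-25))/(-42556) = -47724*(-1/34517) + (-6*6 - 250)*(-1/42556) = 47724/34517 + (-36 - 250)*(-1/42556) = 47724/34517 - 286*(-1/42556) = 47724/34517 + 143/21278 = 1020407203/734452726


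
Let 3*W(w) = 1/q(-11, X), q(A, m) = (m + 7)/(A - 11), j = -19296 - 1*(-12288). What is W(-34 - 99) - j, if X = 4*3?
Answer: 399434/57 ≈ 7007.6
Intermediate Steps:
j = -7008 (j = -19296 + 12288 = -7008)
X = 12
q(A, m) = (7 + m)/(-11 + A)
W(w) = -22/57 (W(w) = 1/(3*(((7 + 12)/(-11 - 11)))) = 1/(3*((19/(-22)))) = 1/(3*((-1/22*19))) = 1/(3*(-19/22)) = (1/3)*(-22/19) = -22/57)
W(-34 - 99) - j = -22/57 - 1*(-7008) = -22/57 + 7008 = 399434/57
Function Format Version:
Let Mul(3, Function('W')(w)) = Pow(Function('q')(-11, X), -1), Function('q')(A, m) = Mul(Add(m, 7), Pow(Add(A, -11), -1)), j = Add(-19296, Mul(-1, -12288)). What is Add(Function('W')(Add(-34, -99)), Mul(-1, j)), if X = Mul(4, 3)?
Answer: Rational(399434, 57) ≈ 7007.6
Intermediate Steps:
j = -7008 (j = Add(-19296, 12288) = -7008)
X = 12
Function('q')(A, m) = Mul(Pow(Add(-11, A), -1), Add(7, m)) (Function('q')(A, m) = Mul(Add(7, m), Pow(Add(-11, A), -1)) = Mul(Pow(Add(-11, A), -1), Add(7, m)))
Function('W')(w) = Rational(-22, 57) (Function('W')(w) = Mul(Rational(1, 3), Pow(Mul(Pow(Add(-11, -11), -1), Add(7, 12)), -1)) = Mul(Rational(1, 3), Pow(Mul(Pow(-22, -1), 19), -1)) = Mul(Rational(1, 3), Pow(Mul(Rational(-1, 22), 19), -1)) = Mul(Rational(1, 3), Pow(Rational(-19, 22), -1)) = Mul(Rational(1, 3), Rational(-22, 19)) = Rational(-22, 57))
Add(Function('W')(Add(-34, -99)), Mul(-1, j)) = Add(Rational(-22, 57), Mul(-1, -7008)) = Add(Rational(-22, 57), 7008) = Rational(399434, 57)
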